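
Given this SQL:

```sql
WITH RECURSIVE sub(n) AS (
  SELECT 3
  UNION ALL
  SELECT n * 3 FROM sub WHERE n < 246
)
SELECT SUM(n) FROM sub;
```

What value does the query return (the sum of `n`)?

1092

Base: n=3.
Iteration 1: 3 < 246 holds -> n = 3 * 3 = 9.
Iteration 2: 9 < 246 holds -> n = 9 * 3 = 27.
Iteration 3: 27 < 246 holds -> n = 27 * 3 = 81.
Iteration 4: 81 < 246 holds -> n = 81 * 3 = 243.
Iteration 5: 243 < 246 holds -> n = 243 * 3 = 729.
Iteration 6: 729 < 246 fails; recursion stops.
SUM(n) = 3 + 9 + 27 + 81 + 243 + 729 = 1092.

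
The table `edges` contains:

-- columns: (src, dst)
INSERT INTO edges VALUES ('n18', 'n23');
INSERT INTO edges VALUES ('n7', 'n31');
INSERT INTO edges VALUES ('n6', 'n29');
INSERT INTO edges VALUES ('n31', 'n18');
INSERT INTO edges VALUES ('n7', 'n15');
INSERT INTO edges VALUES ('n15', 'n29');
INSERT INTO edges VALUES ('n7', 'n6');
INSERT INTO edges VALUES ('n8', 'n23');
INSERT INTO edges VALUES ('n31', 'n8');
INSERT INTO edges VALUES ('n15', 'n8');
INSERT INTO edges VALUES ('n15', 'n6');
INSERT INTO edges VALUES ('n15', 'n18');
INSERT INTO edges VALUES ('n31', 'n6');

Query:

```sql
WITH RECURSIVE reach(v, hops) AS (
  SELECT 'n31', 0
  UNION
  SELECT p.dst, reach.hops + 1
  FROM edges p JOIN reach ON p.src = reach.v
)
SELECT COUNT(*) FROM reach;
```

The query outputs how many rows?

6

Base: (n31, hops=0).
Iteration 1: edges from {n31} -> (n18, hops=1), (n6, hops=1), (n8, hops=1).
Iteration 2: edges from {n18,n6,n8} -> (n23, hops=2), (n29, hops=2). [UNION drops 1 duplicate row(s)]
Iteration 3: no outgoing edges from {n23,n29}; recursion stops.
Total rows emitted: 6.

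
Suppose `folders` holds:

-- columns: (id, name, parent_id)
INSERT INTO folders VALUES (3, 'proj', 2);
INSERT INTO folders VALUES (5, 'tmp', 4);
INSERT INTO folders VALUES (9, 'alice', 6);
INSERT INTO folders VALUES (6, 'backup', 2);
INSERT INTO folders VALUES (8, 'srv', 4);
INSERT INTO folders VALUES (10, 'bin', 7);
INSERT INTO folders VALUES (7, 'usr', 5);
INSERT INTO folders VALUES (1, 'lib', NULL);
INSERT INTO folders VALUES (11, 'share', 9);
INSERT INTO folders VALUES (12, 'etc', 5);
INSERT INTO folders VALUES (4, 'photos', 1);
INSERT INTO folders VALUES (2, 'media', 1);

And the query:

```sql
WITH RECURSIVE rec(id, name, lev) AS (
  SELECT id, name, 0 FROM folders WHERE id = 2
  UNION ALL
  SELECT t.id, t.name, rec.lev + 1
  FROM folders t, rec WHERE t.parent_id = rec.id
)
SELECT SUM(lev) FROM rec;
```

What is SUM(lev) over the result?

Base: id=2 (media) at lev 0.
Iteration 1: rows with parent_id in {2} -> proj (id 3, lev 1), backup (id 6, lev 1).
Iteration 2: rows with parent_id in {3,6} -> alice (id 9, lev 2).
Iteration 3: rows with parent_id in {9} -> share (id 11, lev 3).
Iteration 4: no rows with parent_id in {11}; recursion stops.
SUM(lev) = 0 + 1 + 1 + 2 + 3 = 7.

7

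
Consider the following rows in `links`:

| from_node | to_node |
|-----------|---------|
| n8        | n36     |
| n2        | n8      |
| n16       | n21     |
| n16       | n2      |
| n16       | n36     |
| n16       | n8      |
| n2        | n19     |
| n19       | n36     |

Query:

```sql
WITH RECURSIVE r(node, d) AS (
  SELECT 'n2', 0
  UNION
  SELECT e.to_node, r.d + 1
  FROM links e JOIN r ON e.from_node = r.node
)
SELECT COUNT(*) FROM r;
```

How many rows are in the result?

Base: (n2, d=0).
Iteration 1: edges from {n2} -> (n19, d=1), (n8, d=1).
Iteration 2: edges from {n19,n8} -> (n36, d=2). [UNION drops 1 duplicate row(s)]
Iteration 3: no outgoing edges from {n36}; recursion stops.
Total rows emitted: 4.

4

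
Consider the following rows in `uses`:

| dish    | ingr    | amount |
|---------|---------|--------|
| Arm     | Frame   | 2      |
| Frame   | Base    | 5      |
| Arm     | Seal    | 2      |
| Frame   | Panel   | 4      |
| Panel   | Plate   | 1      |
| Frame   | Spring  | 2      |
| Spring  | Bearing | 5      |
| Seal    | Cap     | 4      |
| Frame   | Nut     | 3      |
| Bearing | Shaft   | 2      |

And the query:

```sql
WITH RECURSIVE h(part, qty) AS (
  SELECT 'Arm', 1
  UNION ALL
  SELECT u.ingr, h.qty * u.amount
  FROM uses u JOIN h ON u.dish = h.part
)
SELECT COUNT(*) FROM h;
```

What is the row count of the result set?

Base: (Arm, qty=1).
Iteration 1: components of {Arm} -> Frame = 1*2 = 2, Seal = 1*2 = 2.
Iteration 2: components of {Frame,Seal} -> Base = 2*5 = 10, Cap = 2*4 = 8, Nut = 2*3 = 6, Panel = 2*4 = 8, Spring = 2*2 = 4.
Iteration 3: components of {Base,Cap,Nut,Panel,Spring} -> Bearing = 4*5 = 20, Plate = 8*1 = 8.
Iteration 4: components of {Bearing,Plate} -> Shaft = 20*2 = 40.
Iteration 5: no further components; recursion stops.
Total rows emitted: 11.

11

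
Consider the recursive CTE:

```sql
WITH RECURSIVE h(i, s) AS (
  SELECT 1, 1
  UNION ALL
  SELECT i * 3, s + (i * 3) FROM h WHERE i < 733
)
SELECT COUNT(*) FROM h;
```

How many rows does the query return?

Base: i=1, s=1.
Iteration 1: 1 < 733 holds -> i = 1 * 3 = 3, s = 1 + 3 = 4.
Iteration 2: 3 < 733 holds -> i = 3 * 3 = 9, s = 4 + 9 = 13.
Iteration 3: 9 < 733 holds -> i = 9 * 3 = 27, s = 13 + 27 = 40.
Iteration 4: 27 < 733 holds -> i = 27 * 3 = 81, s = 40 + 81 = 121.
Iteration 5: 81 < 733 holds -> i = 81 * 3 = 243, s = 121 + 243 = 364.
Iteration 6: 243 < 733 holds -> i = 243 * 3 = 729, s = 364 + 729 = 1093.
Iteration 7: 729 < 733 holds -> i = 729 * 3 = 2187, s = 1093 + 2187 = 3280.
Iteration 8: 2187 < 733 fails; recursion stops.
Total rows emitted: 8.

8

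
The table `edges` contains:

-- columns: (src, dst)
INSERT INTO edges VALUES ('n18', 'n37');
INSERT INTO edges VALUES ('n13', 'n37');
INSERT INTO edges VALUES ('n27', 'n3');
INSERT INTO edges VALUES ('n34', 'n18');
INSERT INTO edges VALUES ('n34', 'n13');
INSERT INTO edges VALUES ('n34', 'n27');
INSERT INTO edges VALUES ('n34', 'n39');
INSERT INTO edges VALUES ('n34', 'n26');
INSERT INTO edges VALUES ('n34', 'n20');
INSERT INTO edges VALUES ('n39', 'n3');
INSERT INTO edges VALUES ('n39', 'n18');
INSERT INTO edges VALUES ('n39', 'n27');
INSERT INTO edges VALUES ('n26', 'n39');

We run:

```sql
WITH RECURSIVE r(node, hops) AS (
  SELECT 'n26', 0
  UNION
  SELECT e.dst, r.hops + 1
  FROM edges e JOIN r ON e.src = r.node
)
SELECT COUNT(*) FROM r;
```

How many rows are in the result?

Base: (n26, hops=0).
Iteration 1: edges from {n26} -> (n39, hops=1).
Iteration 2: edges from {n39} -> (n18, hops=2), (n27, hops=2), (n3, hops=2).
Iteration 3: edges from {n18,n27,n3} -> (n3, hops=3), (n37, hops=3).
Iteration 4: no outgoing edges from {n3,n37}; recursion stops.
Total rows emitted: 7.

7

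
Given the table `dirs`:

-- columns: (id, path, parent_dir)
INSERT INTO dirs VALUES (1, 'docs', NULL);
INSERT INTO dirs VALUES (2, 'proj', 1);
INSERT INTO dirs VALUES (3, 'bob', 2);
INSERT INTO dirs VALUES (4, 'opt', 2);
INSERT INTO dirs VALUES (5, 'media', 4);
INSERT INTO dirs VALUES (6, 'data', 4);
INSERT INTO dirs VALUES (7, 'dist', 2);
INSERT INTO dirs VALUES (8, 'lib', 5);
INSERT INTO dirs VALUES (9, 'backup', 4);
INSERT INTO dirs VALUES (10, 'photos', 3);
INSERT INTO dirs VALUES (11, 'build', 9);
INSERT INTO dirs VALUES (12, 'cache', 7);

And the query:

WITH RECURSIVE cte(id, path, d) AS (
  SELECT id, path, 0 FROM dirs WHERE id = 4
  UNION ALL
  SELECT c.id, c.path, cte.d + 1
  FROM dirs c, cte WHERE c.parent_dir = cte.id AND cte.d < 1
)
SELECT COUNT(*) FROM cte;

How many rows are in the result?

4

Base: id=4 (opt) at d 0.
Iteration 1: rows with parent_dir in {4} -> media (id 5, d 1), data (id 6, d 1), backup (id 9, d 1).
Iteration 2: d < 1 fails for all current rows; recursion stops.
Total rows emitted: 4.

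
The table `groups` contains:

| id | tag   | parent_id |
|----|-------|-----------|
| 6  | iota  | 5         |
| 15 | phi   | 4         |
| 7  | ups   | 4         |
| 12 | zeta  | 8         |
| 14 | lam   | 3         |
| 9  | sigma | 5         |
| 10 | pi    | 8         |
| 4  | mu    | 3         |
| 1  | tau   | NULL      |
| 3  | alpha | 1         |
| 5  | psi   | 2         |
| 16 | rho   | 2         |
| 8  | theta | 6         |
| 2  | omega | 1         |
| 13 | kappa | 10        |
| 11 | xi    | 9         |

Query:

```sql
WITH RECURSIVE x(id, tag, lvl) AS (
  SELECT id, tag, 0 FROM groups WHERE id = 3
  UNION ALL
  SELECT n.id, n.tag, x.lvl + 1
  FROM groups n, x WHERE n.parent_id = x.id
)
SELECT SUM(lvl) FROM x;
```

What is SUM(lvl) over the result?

Base: id=3 (alpha) at lvl 0.
Iteration 1: rows with parent_id in {3} -> mu (id 4, lvl 1), lam (id 14, lvl 1).
Iteration 2: rows with parent_id in {4,14} -> ups (id 7, lvl 2), phi (id 15, lvl 2).
Iteration 3: no rows with parent_id in {7,15}; recursion stops.
SUM(lvl) = 0 + 1 + 1 + 2 + 2 = 6.

6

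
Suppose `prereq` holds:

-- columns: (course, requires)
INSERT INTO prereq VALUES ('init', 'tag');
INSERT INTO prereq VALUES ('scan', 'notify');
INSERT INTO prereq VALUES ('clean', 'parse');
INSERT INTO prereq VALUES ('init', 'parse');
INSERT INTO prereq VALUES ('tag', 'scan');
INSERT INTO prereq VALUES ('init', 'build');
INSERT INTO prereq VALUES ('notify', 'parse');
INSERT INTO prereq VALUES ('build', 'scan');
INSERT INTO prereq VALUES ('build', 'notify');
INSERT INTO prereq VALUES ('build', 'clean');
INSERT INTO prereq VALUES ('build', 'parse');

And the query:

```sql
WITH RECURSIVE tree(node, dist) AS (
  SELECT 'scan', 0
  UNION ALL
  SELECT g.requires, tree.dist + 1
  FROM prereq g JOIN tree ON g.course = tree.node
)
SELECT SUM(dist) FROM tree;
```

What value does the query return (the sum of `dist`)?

3

Base: (scan, dist=0).
Iteration 1: edges from {scan} -> (notify, dist=1).
Iteration 2: edges from {notify} -> (parse, dist=2).
Iteration 3: no outgoing edges from {parse}; recursion stops.
SUM(dist) = 0 + 1 + 2 = 3.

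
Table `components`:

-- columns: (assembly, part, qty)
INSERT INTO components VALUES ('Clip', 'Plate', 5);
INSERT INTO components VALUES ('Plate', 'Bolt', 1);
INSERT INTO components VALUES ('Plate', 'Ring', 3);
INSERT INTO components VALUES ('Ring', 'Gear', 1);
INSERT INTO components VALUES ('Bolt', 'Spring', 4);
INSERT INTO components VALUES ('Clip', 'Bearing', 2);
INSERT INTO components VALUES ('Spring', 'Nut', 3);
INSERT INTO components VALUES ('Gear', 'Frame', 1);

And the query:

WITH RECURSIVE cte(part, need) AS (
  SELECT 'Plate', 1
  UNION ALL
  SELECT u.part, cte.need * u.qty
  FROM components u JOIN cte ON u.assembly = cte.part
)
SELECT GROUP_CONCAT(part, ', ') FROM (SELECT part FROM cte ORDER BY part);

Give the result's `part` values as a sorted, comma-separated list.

Base: (Plate, need=1).
Iteration 1: components of {Plate} -> Bolt = 1*1 = 1, Ring = 1*3 = 3.
Iteration 2: components of {Bolt,Ring} -> Gear = 3*1 = 3, Spring = 1*4 = 4.
Iteration 3: components of {Gear,Spring} -> Frame = 3*1 = 3, Nut = 4*3 = 12.
Iteration 4: no further components; recursion stops.

Bolt, Frame, Gear, Nut, Plate, Ring, Spring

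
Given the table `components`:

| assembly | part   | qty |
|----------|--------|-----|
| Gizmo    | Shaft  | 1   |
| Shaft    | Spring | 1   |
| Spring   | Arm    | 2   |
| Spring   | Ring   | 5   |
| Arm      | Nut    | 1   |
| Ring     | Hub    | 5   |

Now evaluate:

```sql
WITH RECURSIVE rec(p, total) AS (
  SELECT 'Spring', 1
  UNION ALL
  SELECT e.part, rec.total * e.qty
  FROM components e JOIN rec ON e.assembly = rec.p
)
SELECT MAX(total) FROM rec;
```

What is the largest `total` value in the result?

25

Base: (Spring, total=1).
Iteration 1: components of {Spring} -> Arm = 1*2 = 2, Ring = 1*5 = 5.
Iteration 2: components of {Arm,Ring} -> Hub = 5*5 = 25, Nut = 2*1 = 2.
Iteration 3: no further components; recursion stops.
total values: 1, 2, 5, 2, 25; the maximum is 25.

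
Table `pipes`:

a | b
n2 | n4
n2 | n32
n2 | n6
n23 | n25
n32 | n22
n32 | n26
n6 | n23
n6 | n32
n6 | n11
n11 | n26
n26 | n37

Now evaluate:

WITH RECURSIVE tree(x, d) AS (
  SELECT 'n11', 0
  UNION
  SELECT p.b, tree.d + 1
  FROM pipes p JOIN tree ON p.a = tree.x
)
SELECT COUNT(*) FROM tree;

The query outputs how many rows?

Base: (n11, d=0).
Iteration 1: edges from {n11} -> (n26, d=1).
Iteration 2: edges from {n26} -> (n37, d=2).
Iteration 3: no outgoing edges from {n37}; recursion stops.
Total rows emitted: 3.

3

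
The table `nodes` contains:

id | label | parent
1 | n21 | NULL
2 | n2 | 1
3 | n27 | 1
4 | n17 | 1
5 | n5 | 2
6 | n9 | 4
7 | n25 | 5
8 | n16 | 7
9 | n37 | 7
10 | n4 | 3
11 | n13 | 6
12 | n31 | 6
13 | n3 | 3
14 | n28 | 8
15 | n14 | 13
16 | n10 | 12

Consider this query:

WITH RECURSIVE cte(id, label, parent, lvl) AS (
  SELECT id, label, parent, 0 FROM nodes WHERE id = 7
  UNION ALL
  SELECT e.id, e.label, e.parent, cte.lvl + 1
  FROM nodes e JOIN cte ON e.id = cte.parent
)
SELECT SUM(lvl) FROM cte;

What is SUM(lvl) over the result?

Base: id=7 (n25), parent=5, lvl 0.
Iteration 1: join on id=5 -> n5 (id 5, parent=2, lvl 1).
Iteration 2: join on id=2 -> n2 (id 2, parent=1, lvl 2).
Iteration 3: join on id=1 -> n21 (id 1, parent=NULL, lvl 3).
Iteration 4: parent is NULL; no match; recursion stops.
SUM(lvl) = 0 + 1 + 2 + 3 = 6.

6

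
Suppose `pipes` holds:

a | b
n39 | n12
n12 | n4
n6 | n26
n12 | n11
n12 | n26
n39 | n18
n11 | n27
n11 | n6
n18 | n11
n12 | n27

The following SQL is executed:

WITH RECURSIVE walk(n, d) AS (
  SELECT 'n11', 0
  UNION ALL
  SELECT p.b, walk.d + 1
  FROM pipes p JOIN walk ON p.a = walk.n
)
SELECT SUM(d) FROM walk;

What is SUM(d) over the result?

Base: (n11, d=0).
Iteration 1: edges from {n11} -> (n27, d=1), (n6, d=1).
Iteration 2: edges from {n27,n6} -> (n26, d=2).
Iteration 3: no outgoing edges from {n26}; recursion stops.
SUM(d) = 0 + 1 + 1 + 2 = 4.

4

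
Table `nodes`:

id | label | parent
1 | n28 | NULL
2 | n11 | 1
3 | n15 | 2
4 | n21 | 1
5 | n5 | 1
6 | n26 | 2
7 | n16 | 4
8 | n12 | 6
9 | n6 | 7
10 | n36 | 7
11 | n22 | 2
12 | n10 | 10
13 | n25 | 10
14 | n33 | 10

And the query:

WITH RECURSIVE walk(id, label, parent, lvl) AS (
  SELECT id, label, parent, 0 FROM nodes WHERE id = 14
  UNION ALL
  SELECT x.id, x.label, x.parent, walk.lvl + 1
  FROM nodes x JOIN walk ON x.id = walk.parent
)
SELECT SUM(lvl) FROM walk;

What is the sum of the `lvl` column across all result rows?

Base: id=14 (n33), parent=10, lvl 0.
Iteration 1: join on id=10 -> n36 (id 10, parent=7, lvl 1).
Iteration 2: join on id=7 -> n16 (id 7, parent=4, lvl 2).
Iteration 3: join on id=4 -> n21 (id 4, parent=1, lvl 3).
Iteration 4: join on id=1 -> n28 (id 1, parent=NULL, lvl 4).
Iteration 5: parent is NULL; no match; recursion stops.
SUM(lvl) = 0 + 1 + 2 + 3 + 4 = 10.

10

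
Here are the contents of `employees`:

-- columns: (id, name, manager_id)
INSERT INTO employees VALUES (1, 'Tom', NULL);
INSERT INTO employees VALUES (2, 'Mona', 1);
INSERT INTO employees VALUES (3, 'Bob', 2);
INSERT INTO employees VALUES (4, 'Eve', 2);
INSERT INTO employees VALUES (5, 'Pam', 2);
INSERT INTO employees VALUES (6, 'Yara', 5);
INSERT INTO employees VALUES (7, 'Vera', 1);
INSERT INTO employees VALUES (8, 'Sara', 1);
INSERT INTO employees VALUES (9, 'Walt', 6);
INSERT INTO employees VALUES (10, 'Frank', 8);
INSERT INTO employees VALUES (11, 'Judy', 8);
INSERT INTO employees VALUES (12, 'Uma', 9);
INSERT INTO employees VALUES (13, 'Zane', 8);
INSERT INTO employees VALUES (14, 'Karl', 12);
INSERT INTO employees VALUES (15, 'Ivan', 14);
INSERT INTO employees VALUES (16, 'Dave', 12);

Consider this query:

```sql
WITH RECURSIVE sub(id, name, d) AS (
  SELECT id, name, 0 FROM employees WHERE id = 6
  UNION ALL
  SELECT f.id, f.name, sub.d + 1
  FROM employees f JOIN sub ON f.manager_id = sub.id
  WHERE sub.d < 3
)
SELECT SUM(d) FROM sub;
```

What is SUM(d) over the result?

Base: id=6 (Yara) at d 0.
Iteration 1: rows with manager_id in {6} -> Walt (id 9, d 1).
Iteration 2: rows with manager_id in {9} -> Uma (id 12, d 2).
Iteration 3: rows with manager_id in {12} -> Karl (id 14, d 3), Dave (id 16, d 3).
Iteration 4: d < 3 fails for all current rows; recursion stops.
SUM(d) = 0 + 1 + 2 + 3 + 3 = 9.

9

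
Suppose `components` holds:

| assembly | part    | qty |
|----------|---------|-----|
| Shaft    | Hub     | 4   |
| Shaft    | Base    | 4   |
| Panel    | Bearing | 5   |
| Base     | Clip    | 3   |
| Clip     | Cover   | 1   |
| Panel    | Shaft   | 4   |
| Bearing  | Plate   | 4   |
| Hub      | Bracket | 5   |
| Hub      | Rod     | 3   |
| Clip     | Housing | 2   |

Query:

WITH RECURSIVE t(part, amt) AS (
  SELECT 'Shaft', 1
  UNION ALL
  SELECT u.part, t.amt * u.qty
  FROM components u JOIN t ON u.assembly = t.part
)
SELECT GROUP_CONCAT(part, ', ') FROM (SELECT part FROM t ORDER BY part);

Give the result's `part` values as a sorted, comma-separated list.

Base: (Shaft, amt=1).
Iteration 1: components of {Shaft} -> Base = 1*4 = 4, Hub = 1*4 = 4.
Iteration 2: components of {Base,Hub} -> Bracket = 4*5 = 20, Clip = 4*3 = 12, Rod = 4*3 = 12.
Iteration 3: components of {Bracket,Clip,Rod} -> Cover = 12*1 = 12, Housing = 12*2 = 24.
Iteration 4: no further components; recursion stops.

Base, Bracket, Clip, Cover, Housing, Hub, Rod, Shaft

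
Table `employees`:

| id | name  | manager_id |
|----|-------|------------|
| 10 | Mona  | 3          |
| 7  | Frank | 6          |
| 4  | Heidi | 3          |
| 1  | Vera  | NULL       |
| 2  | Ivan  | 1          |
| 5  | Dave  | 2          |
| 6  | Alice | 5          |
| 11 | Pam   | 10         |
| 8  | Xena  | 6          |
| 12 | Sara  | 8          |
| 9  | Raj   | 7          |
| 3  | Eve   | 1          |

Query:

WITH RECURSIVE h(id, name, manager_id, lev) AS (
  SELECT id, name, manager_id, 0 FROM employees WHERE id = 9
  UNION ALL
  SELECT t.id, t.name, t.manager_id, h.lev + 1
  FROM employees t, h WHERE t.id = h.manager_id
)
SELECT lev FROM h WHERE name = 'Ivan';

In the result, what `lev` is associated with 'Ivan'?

Base: id=9 (Raj), manager_id=7, lev 0.
Iteration 1: join on id=7 -> Frank (id 7, manager_id=6, lev 1).
Iteration 2: join on id=6 -> Alice (id 6, manager_id=5, lev 2).
Iteration 3: join on id=5 -> Dave (id 5, manager_id=2, lev 3).
Iteration 4: join on id=2 -> Ivan (id 2, manager_id=1, lev 4).
Iteration 5: join on id=1 -> Vera (id 1, manager_id=NULL, lev 5).
Iteration 6: manager_id is NULL; no match; recursion stops.

4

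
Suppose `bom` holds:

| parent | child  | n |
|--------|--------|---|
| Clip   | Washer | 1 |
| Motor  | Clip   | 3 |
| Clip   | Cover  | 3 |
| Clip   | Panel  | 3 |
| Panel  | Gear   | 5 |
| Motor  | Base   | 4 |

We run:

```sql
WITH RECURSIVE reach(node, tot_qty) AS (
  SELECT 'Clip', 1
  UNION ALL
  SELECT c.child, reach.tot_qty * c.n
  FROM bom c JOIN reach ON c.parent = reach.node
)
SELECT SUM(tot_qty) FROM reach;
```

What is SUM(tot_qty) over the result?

Base: (Clip, tot_qty=1).
Iteration 1: components of {Clip} -> Cover = 1*3 = 3, Panel = 1*3 = 3, Washer = 1*1 = 1.
Iteration 2: components of {Cover,Panel,Washer} -> Gear = 3*5 = 15.
Iteration 3: no further components; recursion stops.
SUM(tot_qty) = 1 + 3 + 1 + 3 + 15 = 23.

23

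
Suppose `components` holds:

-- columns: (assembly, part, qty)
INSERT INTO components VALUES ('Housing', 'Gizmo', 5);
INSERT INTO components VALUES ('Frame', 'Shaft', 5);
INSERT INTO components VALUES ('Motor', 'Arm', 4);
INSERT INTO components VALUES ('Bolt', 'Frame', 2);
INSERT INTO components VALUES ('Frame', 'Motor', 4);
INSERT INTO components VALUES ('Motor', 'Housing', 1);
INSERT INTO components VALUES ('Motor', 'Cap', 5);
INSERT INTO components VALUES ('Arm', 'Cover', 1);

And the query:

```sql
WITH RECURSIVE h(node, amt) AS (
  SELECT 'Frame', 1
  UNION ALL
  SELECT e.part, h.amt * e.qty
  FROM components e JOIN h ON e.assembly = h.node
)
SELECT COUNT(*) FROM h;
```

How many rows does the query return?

8

Base: (Frame, amt=1).
Iteration 1: components of {Frame} -> Motor = 1*4 = 4, Shaft = 1*5 = 5.
Iteration 2: components of {Motor,Shaft} -> Arm = 4*4 = 16, Cap = 4*5 = 20, Housing = 4*1 = 4.
Iteration 3: components of {Arm,Cap,Housing} -> Cover = 16*1 = 16, Gizmo = 4*5 = 20.
Iteration 4: no further components; recursion stops.
Total rows emitted: 8.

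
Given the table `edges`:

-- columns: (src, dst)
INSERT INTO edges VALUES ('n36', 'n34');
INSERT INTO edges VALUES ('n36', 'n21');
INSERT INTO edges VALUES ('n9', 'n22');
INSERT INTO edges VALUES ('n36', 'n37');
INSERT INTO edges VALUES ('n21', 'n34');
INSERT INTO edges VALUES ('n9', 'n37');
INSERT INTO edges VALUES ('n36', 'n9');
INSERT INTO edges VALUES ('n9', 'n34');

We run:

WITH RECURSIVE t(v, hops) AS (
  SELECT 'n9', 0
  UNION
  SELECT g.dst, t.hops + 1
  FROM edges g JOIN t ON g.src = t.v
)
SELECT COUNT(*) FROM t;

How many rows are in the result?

4

Base: (n9, hops=0).
Iteration 1: edges from {n9} -> (n22, hops=1), (n34, hops=1), (n37, hops=1).
Iteration 2: no outgoing edges from {n22,n34,n37}; recursion stops.
Total rows emitted: 4.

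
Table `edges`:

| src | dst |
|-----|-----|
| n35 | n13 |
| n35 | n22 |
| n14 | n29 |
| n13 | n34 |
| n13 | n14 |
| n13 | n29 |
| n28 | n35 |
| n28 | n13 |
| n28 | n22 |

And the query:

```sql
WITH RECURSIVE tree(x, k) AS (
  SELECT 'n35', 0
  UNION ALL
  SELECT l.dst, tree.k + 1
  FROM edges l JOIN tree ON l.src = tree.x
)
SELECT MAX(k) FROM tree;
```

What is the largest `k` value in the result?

3

Base: (n35, k=0).
Iteration 1: edges from {n35} -> (n13, k=1), (n22, k=1).
Iteration 2: edges from {n13,n22} -> (n14, k=2), (n29, k=2), (n34, k=2).
Iteration 3: edges from {n14,n29,n34} -> (n29, k=3).
Iteration 4: no outgoing edges from {n29}; recursion stops.
k values: 0, 1, 1, 2, 2, 2, 3; the maximum is 3.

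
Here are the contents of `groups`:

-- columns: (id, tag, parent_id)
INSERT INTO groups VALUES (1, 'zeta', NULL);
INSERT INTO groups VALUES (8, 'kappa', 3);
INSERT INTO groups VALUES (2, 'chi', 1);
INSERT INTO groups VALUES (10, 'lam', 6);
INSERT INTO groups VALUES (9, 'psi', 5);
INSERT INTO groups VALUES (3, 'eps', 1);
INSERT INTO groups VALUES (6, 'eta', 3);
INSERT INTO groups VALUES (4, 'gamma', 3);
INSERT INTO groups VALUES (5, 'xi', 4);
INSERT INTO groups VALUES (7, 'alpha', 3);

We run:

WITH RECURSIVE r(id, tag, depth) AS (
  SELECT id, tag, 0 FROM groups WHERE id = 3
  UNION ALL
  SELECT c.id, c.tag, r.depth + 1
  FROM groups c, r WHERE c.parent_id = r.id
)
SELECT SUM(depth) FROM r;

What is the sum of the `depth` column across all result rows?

Base: id=3 (eps) at depth 0.
Iteration 1: rows with parent_id in {3} -> gamma (id 4, depth 1), eta (id 6, depth 1), alpha (id 7, depth 1), kappa (id 8, depth 1).
Iteration 2: rows with parent_id in {4,6,7,8} -> xi (id 5, depth 2), lam (id 10, depth 2).
Iteration 3: rows with parent_id in {5,10} -> psi (id 9, depth 3).
Iteration 4: no rows with parent_id in {9}; recursion stops.
SUM(depth) = 0 + 1 + 1 + 1 + 1 + 2 + 2 + 3 = 11.

11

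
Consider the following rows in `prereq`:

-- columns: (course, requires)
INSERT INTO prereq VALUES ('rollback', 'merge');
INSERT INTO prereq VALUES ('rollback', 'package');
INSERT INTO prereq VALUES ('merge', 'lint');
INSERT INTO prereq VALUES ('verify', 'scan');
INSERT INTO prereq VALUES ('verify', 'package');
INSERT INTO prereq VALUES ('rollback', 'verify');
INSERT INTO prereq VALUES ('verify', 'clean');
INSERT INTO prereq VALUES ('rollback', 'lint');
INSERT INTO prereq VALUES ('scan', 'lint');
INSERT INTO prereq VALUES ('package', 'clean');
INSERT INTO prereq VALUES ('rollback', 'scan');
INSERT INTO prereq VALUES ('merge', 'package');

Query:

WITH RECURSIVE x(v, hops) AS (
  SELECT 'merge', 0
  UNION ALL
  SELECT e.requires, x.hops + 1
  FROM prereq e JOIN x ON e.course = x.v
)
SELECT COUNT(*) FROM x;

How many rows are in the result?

4

Base: (merge, hops=0).
Iteration 1: edges from {merge} -> (lint, hops=1), (package, hops=1).
Iteration 2: edges from {lint,package} -> (clean, hops=2).
Iteration 3: no outgoing edges from {clean}; recursion stops.
Total rows emitted: 4.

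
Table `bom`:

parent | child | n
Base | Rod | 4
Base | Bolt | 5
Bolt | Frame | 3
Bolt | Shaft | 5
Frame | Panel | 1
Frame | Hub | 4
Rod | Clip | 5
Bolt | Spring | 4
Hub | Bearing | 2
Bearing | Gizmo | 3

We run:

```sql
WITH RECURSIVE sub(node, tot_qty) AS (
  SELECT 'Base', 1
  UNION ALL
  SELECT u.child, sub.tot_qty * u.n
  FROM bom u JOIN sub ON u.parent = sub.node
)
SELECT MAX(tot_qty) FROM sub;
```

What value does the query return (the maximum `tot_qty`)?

Base: (Base, tot_qty=1).
Iteration 1: components of {Base} -> Bolt = 1*5 = 5, Rod = 1*4 = 4.
Iteration 2: components of {Bolt,Rod} -> Clip = 4*5 = 20, Frame = 5*3 = 15, Shaft = 5*5 = 25, Spring = 5*4 = 20.
Iteration 3: components of {Clip,Frame,Shaft,Spring} -> Hub = 15*4 = 60, Panel = 15*1 = 15.
Iteration 4: components of {Hub,Panel} -> Bearing = 60*2 = 120.
Iteration 5: components of {Bearing} -> Gizmo = 120*3 = 360.
Iteration 6: no further components; recursion stops.
tot_qty values: 1, 4, 5, 20, 15, 25, 20, 15, 60, 120, 360; the maximum is 360.

360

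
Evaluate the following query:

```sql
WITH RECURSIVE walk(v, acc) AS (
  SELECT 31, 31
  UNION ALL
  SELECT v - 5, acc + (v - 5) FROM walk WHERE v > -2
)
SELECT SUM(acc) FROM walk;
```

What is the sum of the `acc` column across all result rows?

Base: v=31, acc=31.
Iteration 1: 31 > -2 holds -> v = 31 - 5 = 26, acc = 31 + 26 = 57.
Iteration 2: 26 > -2 holds -> v = 26 - 5 = 21, acc = 57 + 21 = 78.
Iteration 3: 21 > -2 holds -> v = 21 - 5 = 16, acc = 78 + 16 = 94.
Iteration 4: 16 > -2 holds -> v = 16 - 5 = 11, acc = 94 + 11 = 105.
Iteration 5: 11 > -2 holds -> v = 11 - 5 = 6, acc = 105 + 6 = 111.
Iteration 6: 6 > -2 holds -> v = 6 - 5 = 1, acc = 111 + 1 = 112.
Iteration 7: 1 > -2 holds -> v = 1 - 5 = -4, acc = 112 + -4 = 108.
Iteration 8: -4 > -2 fails; recursion stops.
SUM(acc) = 31 + 57 + 78 + 94 + 105 + 111 + 112 + 108 = 696.

696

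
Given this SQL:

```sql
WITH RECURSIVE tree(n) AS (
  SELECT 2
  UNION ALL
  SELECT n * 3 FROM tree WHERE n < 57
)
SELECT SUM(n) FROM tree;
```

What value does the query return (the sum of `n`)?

242

Base: n=2.
Iteration 1: 2 < 57 holds -> n = 2 * 3 = 6.
Iteration 2: 6 < 57 holds -> n = 6 * 3 = 18.
Iteration 3: 18 < 57 holds -> n = 18 * 3 = 54.
Iteration 4: 54 < 57 holds -> n = 54 * 3 = 162.
Iteration 5: 162 < 57 fails; recursion stops.
SUM(n) = 2 + 6 + 18 + 54 + 162 = 242.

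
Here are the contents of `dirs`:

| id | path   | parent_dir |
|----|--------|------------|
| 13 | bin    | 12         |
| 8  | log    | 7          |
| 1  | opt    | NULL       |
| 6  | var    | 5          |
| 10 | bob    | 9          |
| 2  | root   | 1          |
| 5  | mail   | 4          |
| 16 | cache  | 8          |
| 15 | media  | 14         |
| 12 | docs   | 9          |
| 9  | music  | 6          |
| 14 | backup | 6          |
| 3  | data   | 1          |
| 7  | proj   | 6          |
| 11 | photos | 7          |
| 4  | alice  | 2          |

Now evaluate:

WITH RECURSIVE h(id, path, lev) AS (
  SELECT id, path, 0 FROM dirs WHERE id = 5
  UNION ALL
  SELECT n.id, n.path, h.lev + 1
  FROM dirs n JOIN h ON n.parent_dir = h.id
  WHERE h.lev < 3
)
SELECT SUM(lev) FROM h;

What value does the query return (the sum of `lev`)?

22

Base: id=5 (mail) at lev 0.
Iteration 1: rows with parent_dir in {5} -> var (id 6, lev 1).
Iteration 2: rows with parent_dir in {6} -> proj (id 7, lev 2), music (id 9, lev 2), backup (id 14, lev 2).
Iteration 3: rows with parent_dir in {7,9,14} -> log (id 8, lev 3), bob (id 10, lev 3), photos (id 11, lev 3), docs (id 12, lev 3), media (id 15, lev 3).
Iteration 4: lev < 3 fails for all current rows; recursion stops.
SUM(lev) = 0 + 1 + 2 + 2 + 2 + 3 + 3 + 3 + 3 + 3 = 22.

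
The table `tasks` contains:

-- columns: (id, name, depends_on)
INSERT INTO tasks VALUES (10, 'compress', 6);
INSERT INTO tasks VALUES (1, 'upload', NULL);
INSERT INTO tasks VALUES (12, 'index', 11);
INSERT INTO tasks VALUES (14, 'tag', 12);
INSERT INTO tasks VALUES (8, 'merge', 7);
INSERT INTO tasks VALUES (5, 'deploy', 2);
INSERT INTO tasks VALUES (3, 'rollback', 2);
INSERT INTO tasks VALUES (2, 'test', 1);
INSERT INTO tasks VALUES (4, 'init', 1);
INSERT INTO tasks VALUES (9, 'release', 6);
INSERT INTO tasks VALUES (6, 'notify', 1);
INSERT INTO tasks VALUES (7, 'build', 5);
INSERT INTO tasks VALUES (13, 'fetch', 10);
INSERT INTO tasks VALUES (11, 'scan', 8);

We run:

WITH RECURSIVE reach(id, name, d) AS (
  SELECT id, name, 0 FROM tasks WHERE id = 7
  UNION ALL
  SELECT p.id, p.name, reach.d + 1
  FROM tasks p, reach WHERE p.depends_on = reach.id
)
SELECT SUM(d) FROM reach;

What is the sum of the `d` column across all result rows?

10

Base: id=7 (build) at d 0.
Iteration 1: rows with depends_on in {7} -> merge (id 8, d 1).
Iteration 2: rows with depends_on in {8} -> scan (id 11, d 2).
Iteration 3: rows with depends_on in {11} -> index (id 12, d 3).
Iteration 4: rows with depends_on in {12} -> tag (id 14, d 4).
Iteration 5: no rows with depends_on in {14}; recursion stops.
SUM(d) = 0 + 1 + 2 + 3 + 4 = 10.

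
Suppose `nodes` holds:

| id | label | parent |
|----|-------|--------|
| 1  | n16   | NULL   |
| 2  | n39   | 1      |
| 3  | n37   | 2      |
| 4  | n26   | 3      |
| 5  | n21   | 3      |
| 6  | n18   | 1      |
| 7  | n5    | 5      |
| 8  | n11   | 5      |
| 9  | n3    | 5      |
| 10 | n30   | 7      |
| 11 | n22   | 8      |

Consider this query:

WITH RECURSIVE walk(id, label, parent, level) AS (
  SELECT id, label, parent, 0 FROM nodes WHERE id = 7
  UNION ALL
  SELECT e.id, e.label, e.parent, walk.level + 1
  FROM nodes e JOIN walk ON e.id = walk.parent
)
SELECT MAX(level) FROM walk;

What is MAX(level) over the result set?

Base: id=7 (n5), parent=5, level 0.
Iteration 1: join on id=5 -> n21 (id 5, parent=3, level 1).
Iteration 2: join on id=3 -> n37 (id 3, parent=2, level 2).
Iteration 3: join on id=2 -> n39 (id 2, parent=1, level 3).
Iteration 4: join on id=1 -> n16 (id 1, parent=NULL, level 4).
Iteration 5: parent is NULL; no match; recursion stops.
level values: 0, 1, 2, 3, 4; the maximum is 4.

4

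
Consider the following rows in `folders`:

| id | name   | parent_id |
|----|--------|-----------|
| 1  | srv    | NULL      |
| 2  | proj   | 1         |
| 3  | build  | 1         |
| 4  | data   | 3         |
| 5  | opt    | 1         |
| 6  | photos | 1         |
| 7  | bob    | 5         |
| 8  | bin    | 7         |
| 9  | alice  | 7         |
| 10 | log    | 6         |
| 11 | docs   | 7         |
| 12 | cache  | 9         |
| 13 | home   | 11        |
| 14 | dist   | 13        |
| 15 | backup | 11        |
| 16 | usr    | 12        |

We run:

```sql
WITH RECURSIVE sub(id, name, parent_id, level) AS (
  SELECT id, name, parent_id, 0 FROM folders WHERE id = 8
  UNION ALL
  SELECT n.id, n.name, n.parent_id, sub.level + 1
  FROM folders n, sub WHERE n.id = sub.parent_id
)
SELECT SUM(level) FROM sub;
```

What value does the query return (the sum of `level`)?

6

Base: id=8 (bin), parent_id=7, level 0.
Iteration 1: join on id=7 -> bob (id 7, parent_id=5, level 1).
Iteration 2: join on id=5 -> opt (id 5, parent_id=1, level 2).
Iteration 3: join on id=1 -> srv (id 1, parent_id=NULL, level 3).
Iteration 4: parent_id is NULL; no match; recursion stops.
SUM(level) = 0 + 1 + 2 + 3 = 6.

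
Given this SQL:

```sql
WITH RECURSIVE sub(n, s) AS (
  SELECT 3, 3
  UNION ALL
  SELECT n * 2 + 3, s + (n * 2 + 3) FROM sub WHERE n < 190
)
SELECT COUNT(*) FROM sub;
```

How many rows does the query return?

Base: n=3, s=3.
Iteration 1: 3 < 190 holds -> n = 3 * 2 + 3 = 9, s = 3 + 9 = 12.
Iteration 2: 9 < 190 holds -> n = 9 * 2 + 3 = 21, s = 12 + 21 = 33.
Iteration 3: 21 < 190 holds -> n = 21 * 2 + 3 = 45, s = 33 + 45 = 78.
Iteration 4: 45 < 190 holds -> n = 45 * 2 + 3 = 93, s = 78 + 93 = 171.
Iteration 5: 93 < 190 holds -> n = 93 * 2 + 3 = 189, s = 171 + 189 = 360.
Iteration 6: 189 < 190 holds -> n = 189 * 2 + 3 = 381, s = 360 + 381 = 741.
Iteration 7: 381 < 190 fails; recursion stops.
Total rows emitted: 7.

7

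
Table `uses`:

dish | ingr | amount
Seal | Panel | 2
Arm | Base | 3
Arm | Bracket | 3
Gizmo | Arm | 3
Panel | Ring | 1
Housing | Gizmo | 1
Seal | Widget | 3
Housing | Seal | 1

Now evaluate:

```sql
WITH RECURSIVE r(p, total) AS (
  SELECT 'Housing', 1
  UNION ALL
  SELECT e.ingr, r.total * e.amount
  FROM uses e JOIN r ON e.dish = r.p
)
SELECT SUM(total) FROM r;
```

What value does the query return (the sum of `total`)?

Base: (Housing, total=1).
Iteration 1: components of {Housing} -> Gizmo = 1*1 = 1, Seal = 1*1 = 1.
Iteration 2: components of {Gizmo,Seal} -> Arm = 1*3 = 3, Panel = 1*2 = 2, Widget = 1*3 = 3.
Iteration 3: components of {Arm,Panel,Widget} -> Base = 3*3 = 9, Bracket = 3*3 = 9, Ring = 2*1 = 2.
Iteration 4: no further components; recursion stops.
SUM(total) = 1 + 1 + 1 + 3 + 2 + 3 + 9 + 9 + 2 = 31.

31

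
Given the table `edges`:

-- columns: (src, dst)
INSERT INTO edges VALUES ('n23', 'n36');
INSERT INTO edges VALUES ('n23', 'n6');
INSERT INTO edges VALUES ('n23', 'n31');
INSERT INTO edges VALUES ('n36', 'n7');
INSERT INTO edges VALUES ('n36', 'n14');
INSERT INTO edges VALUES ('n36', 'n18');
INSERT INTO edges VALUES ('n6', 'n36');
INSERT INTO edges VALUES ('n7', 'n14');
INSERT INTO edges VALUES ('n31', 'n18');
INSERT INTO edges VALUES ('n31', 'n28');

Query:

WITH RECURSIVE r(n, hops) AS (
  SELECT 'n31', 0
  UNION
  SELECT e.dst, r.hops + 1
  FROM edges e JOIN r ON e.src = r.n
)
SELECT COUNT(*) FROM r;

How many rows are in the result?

Base: (n31, hops=0).
Iteration 1: edges from {n31} -> (n18, hops=1), (n28, hops=1).
Iteration 2: no outgoing edges from {n18,n28}; recursion stops.
Total rows emitted: 3.

3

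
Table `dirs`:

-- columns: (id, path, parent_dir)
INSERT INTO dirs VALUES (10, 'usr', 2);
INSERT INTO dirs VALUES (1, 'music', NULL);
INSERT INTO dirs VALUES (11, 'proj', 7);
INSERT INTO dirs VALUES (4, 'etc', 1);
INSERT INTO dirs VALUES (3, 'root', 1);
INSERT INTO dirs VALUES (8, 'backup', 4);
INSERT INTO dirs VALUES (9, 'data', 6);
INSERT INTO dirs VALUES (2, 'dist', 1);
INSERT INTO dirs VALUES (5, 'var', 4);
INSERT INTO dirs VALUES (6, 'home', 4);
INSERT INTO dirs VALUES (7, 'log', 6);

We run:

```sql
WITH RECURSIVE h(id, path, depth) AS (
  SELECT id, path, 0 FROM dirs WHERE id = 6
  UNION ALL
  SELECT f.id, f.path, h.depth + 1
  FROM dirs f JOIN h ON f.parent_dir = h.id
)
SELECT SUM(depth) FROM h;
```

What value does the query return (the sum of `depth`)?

Base: id=6 (home) at depth 0.
Iteration 1: rows with parent_dir in {6} -> log (id 7, depth 1), data (id 9, depth 1).
Iteration 2: rows with parent_dir in {7,9} -> proj (id 11, depth 2).
Iteration 3: no rows with parent_dir in {11}; recursion stops.
SUM(depth) = 0 + 1 + 1 + 2 = 4.

4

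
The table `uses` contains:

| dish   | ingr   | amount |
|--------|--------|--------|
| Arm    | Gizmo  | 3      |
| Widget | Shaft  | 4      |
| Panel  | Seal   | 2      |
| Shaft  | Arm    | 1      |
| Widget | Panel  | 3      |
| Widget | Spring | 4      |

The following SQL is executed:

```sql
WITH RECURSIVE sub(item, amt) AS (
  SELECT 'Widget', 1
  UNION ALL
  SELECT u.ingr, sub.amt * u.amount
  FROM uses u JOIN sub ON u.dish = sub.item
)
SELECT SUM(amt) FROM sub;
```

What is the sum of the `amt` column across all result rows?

34

Base: (Widget, amt=1).
Iteration 1: components of {Widget} -> Panel = 1*3 = 3, Shaft = 1*4 = 4, Spring = 1*4 = 4.
Iteration 2: components of {Panel,Shaft,Spring} -> Arm = 4*1 = 4, Seal = 3*2 = 6.
Iteration 3: components of {Arm,Seal} -> Gizmo = 4*3 = 12.
Iteration 4: no further components; recursion stops.
SUM(amt) = 1 + 3 + 4 + 4 + 6 + 4 + 12 = 34.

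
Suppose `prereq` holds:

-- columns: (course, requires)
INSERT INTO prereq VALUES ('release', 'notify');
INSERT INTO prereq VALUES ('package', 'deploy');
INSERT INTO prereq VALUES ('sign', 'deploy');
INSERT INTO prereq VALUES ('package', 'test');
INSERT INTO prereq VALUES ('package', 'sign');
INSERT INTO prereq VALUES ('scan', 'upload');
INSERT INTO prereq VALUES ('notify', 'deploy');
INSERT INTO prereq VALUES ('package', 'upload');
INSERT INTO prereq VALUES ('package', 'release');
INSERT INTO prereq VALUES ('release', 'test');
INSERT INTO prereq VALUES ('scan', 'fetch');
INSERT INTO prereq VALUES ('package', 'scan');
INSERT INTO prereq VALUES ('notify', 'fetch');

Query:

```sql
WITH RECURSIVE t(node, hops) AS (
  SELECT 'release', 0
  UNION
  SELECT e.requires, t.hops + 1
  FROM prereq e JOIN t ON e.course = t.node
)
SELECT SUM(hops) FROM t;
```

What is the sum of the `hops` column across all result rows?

Base: (release, hops=0).
Iteration 1: edges from {release} -> (notify, hops=1), (test, hops=1).
Iteration 2: edges from {notify,test} -> (deploy, hops=2), (fetch, hops=2).
Iteration 3: no outgoing edges from {deploy,fetch}; recursion stops.
SUM(hops) = 0 + 1 + 1 + 2 + 2 = 6.

6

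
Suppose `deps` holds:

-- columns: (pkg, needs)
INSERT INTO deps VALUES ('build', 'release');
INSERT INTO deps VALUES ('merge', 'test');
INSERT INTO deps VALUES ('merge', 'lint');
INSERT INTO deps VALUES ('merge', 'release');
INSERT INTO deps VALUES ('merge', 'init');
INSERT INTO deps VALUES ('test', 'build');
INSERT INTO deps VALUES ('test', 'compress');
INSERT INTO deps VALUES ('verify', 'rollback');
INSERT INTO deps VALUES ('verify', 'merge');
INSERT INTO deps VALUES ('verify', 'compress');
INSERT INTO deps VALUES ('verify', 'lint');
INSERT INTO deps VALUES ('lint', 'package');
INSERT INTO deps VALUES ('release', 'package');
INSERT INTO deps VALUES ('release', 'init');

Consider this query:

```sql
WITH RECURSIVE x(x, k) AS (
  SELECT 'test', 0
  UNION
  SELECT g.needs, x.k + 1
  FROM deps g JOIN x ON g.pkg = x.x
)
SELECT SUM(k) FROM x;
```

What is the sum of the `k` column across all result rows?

10

Base: (test, k=0).
Iteration 1: edges from {test} -> (build, k=1), (compress, k=1).
Iteration 2: edges from {build,compress} -> (release, k=2).
Iteration 3: edges from {release} -> (init, k=3), (package, k=3).
Iteration 4: no outgoing edges from {init,package}; recursion stops.
SUM(k) = 0 + 1 + 1 + 2 + 3 + 3 = 10.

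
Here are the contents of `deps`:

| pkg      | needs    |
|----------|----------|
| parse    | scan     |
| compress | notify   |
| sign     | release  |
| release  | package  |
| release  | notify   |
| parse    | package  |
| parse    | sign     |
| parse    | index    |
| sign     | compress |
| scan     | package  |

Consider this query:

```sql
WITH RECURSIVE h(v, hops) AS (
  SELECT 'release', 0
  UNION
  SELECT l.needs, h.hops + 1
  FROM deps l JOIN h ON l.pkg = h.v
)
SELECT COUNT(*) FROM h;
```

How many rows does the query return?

Base: (release, hops=0).
Iteration 1: edges from {release} -> (notify, hops=1), (package, hops=1).
Iteration 2: no outgoing edges from {notify,package}; recursion stops.
Total rows emitted: 3.

3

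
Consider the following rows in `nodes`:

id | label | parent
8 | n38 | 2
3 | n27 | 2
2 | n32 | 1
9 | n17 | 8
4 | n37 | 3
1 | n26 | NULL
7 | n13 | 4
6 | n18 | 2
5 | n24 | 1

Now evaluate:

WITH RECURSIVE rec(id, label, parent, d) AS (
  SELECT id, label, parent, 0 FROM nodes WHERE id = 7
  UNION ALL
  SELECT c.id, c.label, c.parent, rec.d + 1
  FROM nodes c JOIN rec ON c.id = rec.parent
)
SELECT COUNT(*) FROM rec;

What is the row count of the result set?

Base: id=7 (n13), parent=4, d 0.
Iteration 1: join on id=4 -> n37 (id 4, parent=3, d 1).
Iteration 2: join on id=3 -> n27 (id 3, parent=2, d 2).
Iteration 3: join on id=2 -> n32 (id 2, parent=1, d 3).
Iteration 4: join on id=1 -> n26 (id 1, parent=NULL, d 4).
Iteration 5: parent is NULL; no match; recursion stops.
Total rows emitted: 5.

5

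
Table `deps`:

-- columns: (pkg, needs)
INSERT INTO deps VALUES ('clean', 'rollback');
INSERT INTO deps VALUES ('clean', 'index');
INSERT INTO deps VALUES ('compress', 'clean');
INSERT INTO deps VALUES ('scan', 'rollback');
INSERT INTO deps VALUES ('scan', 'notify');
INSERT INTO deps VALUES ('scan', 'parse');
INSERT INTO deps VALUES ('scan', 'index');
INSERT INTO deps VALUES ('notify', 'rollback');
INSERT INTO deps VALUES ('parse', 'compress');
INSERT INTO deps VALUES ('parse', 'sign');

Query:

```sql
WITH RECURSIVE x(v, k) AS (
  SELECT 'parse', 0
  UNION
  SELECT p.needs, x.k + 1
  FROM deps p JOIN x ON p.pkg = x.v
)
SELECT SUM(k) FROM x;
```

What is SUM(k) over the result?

10

Base: (parse, k=0).
Iteration 1: edges from {parse} -> (compress, k=1), (sign, k=1).
Iteration 2: edges from {compress,sign} -> (clean, k=2).
Iteration 3: edges from {clean} -> (index, k=3), (rollback, k=3).
Iteration 4: no outgoing edges from {index,rollback}; recursion stops.
SUM(k) = 0 + 1 + 1 + 2 + 3 + 3 = 10.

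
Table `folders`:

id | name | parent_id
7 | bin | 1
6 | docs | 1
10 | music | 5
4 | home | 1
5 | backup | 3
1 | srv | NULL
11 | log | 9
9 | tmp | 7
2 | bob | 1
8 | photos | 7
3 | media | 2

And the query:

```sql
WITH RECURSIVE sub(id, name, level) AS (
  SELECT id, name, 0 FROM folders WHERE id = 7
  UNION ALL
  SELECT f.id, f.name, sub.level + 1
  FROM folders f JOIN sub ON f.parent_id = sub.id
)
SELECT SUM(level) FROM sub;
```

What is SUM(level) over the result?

Base: id=7 (bin) at level 0.
Iteration 1: rows with parent_id in {7} -> photos (id 8, level 1), tmp (id 9, level 1).
Iteration 2: rows with parent_id in {8,9} -> log (id 11, level 2).
Iteration 3: no rows with parent_id in {11}; recursion stops.
SUM(level) = 0 + 1 + 1 + 2 = 4.

4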